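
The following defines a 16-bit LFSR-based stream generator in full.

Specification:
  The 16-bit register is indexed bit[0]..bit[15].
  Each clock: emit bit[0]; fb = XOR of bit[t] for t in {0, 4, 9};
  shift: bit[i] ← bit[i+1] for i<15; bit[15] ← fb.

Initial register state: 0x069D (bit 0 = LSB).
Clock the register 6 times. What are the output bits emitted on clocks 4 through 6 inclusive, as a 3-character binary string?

110

reg_0 = 0x069D
clock 1: out=1, reg = 0x834E
clock 2: out=0, reg = 0xC1A7
clock 3: out=1, reg = 0xE0D3
clock 4: out=1, reg = 0x7069
clock 5: out=1, reg = 0xB834
clock 6: out=0, reg = 0xDC1A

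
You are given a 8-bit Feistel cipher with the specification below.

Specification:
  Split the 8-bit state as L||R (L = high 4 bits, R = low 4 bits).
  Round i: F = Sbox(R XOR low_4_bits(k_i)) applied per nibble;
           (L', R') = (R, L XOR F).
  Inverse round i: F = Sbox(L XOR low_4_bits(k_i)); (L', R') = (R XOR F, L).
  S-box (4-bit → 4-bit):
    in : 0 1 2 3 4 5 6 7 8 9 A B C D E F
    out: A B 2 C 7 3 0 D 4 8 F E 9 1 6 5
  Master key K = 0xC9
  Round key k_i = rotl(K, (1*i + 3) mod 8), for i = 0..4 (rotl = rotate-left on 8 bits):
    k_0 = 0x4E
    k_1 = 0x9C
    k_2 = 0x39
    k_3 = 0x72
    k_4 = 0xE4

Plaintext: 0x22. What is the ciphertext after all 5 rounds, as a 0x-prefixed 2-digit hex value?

s_0 = plaintext = 0x22
s_1 = Round(s_0, k_0) = 0x2B
s_2 = Round(s_1, k_1) = 0xBF
s_3 = Round(s_2, k_2) = 0xFB
s_4 = Round(s_3, k_3) = 0xB7
s_5 = Round(s_4, k_4) = 0x77

0x77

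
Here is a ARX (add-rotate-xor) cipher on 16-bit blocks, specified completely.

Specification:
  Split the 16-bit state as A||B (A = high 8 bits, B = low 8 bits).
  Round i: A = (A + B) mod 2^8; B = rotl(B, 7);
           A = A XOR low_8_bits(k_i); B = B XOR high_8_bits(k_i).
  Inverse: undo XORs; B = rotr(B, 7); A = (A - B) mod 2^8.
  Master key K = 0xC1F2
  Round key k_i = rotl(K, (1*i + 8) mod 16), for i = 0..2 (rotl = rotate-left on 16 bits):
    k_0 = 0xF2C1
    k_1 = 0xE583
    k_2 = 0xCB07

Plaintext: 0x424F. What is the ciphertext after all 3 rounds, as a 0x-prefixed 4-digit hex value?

s_0 = plaintext = 0x424F
s_1 = Round(s_0, k_0) = 0x5055
s_2 = Round(s_1, k_1) = 0x264F
s_3 = Round(s_2, k_2) = 0x726C

0x726C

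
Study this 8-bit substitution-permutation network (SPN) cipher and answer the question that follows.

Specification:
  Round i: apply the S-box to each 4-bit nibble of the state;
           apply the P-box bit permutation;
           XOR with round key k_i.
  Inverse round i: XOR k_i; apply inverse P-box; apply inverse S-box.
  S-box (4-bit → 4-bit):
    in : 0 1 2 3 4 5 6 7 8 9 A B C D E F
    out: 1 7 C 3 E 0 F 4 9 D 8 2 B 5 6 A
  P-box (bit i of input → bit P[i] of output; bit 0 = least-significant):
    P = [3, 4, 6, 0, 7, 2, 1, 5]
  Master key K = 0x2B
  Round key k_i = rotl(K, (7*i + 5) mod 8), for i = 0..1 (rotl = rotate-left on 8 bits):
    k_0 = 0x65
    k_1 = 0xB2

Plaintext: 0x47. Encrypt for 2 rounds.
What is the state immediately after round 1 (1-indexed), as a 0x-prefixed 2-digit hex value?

0x03

s_0 = plaintext = 0x47
s_1 = Round(s_0, k_0) = 0x03
s_2 = Round(s_1, k_1) = 0x2A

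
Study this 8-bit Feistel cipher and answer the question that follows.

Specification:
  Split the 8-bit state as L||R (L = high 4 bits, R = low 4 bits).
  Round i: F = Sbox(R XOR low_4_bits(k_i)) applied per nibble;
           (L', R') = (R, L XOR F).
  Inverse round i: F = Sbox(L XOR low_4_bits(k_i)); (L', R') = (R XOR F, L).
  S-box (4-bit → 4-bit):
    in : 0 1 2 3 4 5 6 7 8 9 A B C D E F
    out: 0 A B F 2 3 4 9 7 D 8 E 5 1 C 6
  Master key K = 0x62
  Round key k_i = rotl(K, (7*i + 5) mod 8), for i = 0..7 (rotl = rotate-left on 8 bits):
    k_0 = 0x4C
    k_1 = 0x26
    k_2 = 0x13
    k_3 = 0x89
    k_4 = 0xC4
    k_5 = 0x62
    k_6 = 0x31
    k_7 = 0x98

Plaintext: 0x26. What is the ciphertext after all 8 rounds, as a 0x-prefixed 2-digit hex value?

0x34

s_0 = plaintext = 0x26
s_1 = Round(s_0, k_0) = 0x6A
s_2 = Round(s_1, k_1) = 0xA3
s_3 = Round(s_2, k_2) = 0x3A
s_4 = Round(s_3, k_3) = 0xAC
s_5 = Round(s_4, k_4) = 0xCD
s_6 = Round(s_5, k_5) = 0xDA
s_7 = Round(s_6, k_6) = 0xA3
s_8 = Round(s_7, k_7) = 0x34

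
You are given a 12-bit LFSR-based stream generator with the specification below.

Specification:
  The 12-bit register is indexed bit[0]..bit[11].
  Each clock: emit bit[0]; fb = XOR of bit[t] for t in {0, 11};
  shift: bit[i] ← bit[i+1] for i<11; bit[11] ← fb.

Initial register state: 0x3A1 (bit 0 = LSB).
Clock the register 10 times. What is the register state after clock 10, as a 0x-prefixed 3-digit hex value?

0xA7C

reg_0 = 0x3A1
clock 1: out=1, reg = 0x9D0
clock 2: out=0, reg = 0xCE8
clock 3: out=0, reg = 0xE74
clock 4: out=0, reg = 0xF3A
clock 5: out=0, reg = 0xF9D
clock 6: out=1, reg = 0x7CE
clock 7: out=0, reg = 0x3E7
clock 8: out=1, reg = 0x9F3
clock 9: out=1, reg = 0x4F9
clock 10: out=1, reg = 0xA7C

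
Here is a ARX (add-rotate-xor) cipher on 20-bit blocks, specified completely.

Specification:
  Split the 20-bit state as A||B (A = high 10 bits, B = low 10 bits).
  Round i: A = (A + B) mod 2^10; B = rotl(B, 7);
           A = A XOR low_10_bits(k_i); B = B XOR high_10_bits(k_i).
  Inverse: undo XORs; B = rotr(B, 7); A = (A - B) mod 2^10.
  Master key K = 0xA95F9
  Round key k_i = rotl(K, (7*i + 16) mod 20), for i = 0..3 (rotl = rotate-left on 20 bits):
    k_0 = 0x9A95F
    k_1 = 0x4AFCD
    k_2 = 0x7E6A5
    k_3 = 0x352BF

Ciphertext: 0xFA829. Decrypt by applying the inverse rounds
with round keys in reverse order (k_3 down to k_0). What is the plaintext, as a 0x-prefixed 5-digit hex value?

0x7108E

s_0 = ciphertext = 0xFA829
s_1 = InvRound(s_0, k_3) = 0x5B3E9
s_2 = InvRound(s_1, k_2) = 0xD1484
s_3 = InvRound(s_2, k_1) = 0xC357B
s_4 = InvRound(s_3, k_0) = 0x7108E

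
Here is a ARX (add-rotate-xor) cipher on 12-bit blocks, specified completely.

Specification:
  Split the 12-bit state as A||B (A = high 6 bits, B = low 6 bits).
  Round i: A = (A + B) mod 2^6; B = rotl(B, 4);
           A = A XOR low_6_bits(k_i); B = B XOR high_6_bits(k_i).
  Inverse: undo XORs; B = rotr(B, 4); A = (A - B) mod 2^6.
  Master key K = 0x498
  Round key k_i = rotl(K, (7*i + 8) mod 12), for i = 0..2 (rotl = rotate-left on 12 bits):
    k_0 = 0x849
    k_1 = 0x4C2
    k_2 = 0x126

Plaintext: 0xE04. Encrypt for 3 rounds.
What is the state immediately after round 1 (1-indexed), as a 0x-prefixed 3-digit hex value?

s_0 = plaintext = 0xE04
s_1 = Round(s_0, k_0) = 0xD60
s_2 = Round(s_1, k_1) = 0x5DB
s_3 = Round(s_2, k_2) = 0x532

0xD60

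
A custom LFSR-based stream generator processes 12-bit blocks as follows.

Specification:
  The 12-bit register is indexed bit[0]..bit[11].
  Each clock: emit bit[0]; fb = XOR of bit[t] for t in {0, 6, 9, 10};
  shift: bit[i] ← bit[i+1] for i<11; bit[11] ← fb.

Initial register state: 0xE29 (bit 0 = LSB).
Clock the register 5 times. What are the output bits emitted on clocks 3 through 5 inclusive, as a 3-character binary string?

010

reg_0 = 0xE29
clock 1: out=1, reg = 0xF14
clock 2: out=0, reg = 0x78A
clock 3: out=0, reg = 0x3C5
clock 4: out=1, reg = 0x9E2
clock 5: out=0, reg = 0xCF1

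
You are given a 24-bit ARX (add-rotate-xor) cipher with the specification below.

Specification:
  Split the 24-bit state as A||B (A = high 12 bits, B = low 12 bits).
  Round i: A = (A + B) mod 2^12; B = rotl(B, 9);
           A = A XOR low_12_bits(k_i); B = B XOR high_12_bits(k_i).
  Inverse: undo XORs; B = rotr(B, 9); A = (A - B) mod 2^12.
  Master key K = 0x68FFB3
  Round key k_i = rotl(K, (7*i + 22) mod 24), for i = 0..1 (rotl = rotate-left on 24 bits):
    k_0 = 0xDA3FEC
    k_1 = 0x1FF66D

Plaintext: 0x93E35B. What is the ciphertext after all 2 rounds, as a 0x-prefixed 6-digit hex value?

0x950086

s_0 = plaintext = 0x93E35B
s_1 = Round(s_0, k_0) = 0x375BC8
s_2 = Round(s_1, k_1) = 0x950086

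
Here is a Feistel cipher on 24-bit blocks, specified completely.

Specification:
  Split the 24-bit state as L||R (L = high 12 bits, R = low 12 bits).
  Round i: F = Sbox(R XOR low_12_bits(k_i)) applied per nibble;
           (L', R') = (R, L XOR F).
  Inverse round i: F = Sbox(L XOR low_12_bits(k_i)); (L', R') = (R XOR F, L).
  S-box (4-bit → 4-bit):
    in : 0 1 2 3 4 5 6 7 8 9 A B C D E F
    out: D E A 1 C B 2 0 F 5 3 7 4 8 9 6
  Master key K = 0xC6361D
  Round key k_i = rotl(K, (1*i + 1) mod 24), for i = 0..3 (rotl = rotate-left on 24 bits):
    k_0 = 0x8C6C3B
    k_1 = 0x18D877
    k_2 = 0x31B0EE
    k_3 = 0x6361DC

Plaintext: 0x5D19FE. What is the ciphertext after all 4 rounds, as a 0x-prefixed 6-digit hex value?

s_0 = plaintext = 0x5D19FE
s_1 = Round(s_0, k_0) = 0x9FEE9A
s_2 = Round(s_1, k_1) = 0xE9AB66
s_3 = Round(s_2, k_2) = 0xB66965
s_4 = Round(s_3, k_3) = 0x965413

0x965413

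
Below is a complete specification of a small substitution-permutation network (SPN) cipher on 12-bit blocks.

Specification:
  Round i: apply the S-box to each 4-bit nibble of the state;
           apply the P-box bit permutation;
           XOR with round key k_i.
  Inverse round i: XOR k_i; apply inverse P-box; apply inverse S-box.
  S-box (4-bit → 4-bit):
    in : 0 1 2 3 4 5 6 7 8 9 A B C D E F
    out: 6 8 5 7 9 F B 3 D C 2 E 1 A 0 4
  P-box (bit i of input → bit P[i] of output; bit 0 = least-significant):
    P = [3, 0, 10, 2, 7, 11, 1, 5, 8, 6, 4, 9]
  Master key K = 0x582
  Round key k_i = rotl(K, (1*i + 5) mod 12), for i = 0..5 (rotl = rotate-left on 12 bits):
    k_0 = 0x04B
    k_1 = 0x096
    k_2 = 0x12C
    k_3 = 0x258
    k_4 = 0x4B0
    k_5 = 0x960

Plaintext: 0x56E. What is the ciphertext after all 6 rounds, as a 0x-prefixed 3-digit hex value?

s_0 = plaintext = 0x56E
s_1 = Round(s_0, k_0) = 0xBBB
s_2 = Round(s_1, k_1) = 0xEE1
s_3 = Round(s_2, k_2) = 0x128
s_4 = Round(s_3, k_3) = 0x4D6
s_5 = Round(s_4, k_4) = 0xF9D
s_6 = Round(s_5, k_5) = 0x957

0x957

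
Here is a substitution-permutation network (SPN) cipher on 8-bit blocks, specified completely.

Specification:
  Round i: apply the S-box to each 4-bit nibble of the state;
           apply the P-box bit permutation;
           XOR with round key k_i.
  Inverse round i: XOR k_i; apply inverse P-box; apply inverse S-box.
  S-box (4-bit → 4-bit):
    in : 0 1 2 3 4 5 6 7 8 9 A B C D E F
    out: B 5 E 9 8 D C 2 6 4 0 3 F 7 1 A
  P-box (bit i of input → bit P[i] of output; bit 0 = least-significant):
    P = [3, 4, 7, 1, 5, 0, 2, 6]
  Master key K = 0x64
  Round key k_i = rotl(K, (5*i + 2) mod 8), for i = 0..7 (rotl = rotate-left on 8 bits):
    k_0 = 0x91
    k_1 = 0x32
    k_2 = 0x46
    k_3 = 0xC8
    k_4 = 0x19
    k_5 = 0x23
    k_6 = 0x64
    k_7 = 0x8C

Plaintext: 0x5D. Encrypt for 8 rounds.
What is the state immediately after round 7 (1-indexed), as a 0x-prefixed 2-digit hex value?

0x17

s_0 = plaintext = 0x5D
s_1 = Round(s_0, k_0) = 0x6D
s_2 = Round(s_1, k_1) = 0xEE
s_3 = Round(s_2, k_2) = 0x6E
s_4 = Round(s_3, k_3) = 0x84
s_5 = Round(s_4, k_4) = 0x1E
s_6 = Round(s_5, k_5) = 0x0F
s_7 = Round(s_6, k_6) = 0x17
s_8 = Round(s_7, k_7) = 0xB8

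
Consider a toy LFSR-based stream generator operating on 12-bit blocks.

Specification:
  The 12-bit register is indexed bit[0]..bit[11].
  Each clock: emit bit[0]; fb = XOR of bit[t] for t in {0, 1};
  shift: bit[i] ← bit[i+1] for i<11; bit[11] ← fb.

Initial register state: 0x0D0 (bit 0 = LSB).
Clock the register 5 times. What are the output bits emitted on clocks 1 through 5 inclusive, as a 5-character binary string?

00001

reg_0 = 0x0D0
clock 1: out=0, reg = 0x068
clock 2: out=0, reg = 0x034
clock 3: out=0, reg = 0x01A
clock 4: out=0, reg = 0x80D
clock 5: out=1, reg = 0xC06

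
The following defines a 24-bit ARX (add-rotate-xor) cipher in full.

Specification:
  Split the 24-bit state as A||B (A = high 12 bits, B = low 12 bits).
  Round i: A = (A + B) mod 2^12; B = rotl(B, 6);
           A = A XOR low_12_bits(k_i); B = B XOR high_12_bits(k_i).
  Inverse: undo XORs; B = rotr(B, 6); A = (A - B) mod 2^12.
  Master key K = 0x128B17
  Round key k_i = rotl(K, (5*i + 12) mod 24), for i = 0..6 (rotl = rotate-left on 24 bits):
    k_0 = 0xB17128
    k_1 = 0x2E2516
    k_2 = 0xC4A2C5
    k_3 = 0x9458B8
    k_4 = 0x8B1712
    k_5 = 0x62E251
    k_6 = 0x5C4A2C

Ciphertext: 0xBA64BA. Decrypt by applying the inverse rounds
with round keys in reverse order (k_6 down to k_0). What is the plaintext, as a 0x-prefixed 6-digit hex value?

0x6CB933

s_0 = ciphertext = 0xBA64BA
s_1 = InvRound(s_0, k_6) = 0x205F85
s_2 = InvRound(s_1, k_5) = 0x56EAE6
s_3 = InvRound(s_2, k_4) = 0xCB35C9
s_4 = InvRound(s_3, k_3) = 0x0D9332
s_5 = InvRound(s_4, k_2) = 0x3DFE3D
s_6 = InvRound(s_5, k_1) = 0xED67F3
s_7 = InvRound(s_6, k_0) = 0x6CB933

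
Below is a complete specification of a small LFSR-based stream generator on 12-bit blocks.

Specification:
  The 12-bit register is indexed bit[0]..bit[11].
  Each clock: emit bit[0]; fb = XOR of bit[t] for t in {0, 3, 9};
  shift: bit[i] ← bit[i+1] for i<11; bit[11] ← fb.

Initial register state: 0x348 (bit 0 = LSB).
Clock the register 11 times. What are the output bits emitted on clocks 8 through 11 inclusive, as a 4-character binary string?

reg_0 = 0x348
clock 1: out=0, reg = 0x1A4
clock 2: out=0, reg = 0x0D2
clock 3: out=0, reg = 0x069
clock 4: out=1, reg = 0x034
clock 5: out=0, reg = 0x01A
clock 6: out=0, reg = 0x80D
clock 7: out=1, reg = 0x406
clock 8: out=0, reg = 0x203
clock 9: out=1, reg = 0x101
clock 10: out=1, reg = 0x880
clock 11: out=0, reg = 0x440

0110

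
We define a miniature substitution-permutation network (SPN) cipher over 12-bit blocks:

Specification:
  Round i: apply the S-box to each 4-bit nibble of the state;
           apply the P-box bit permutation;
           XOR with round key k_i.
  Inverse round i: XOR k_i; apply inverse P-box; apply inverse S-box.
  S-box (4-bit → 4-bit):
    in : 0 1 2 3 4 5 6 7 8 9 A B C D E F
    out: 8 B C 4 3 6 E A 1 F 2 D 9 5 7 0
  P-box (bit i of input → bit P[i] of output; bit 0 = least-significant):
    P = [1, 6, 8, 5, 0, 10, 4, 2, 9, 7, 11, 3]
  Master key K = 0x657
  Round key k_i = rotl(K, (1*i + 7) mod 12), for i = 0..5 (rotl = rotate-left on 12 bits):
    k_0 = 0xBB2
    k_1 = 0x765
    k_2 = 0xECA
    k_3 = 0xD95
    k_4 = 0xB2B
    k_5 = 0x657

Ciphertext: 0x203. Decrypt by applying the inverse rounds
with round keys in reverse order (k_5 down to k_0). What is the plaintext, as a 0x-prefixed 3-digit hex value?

0x6C5

s_0 = ciphertext = 0x203
s_1 = InvRound(s_0, k_5) = 0xF6A
s_2 = InvRound(s_1, k_4) = 0xF4A
s_3 = InvRound(s_2, k_3) = 0x1B4
s_4 = InvRound(s_3, k_2) = 0xB69
s_5 = InvRound(s_4, k_1) = 0x27F
s_6 = InvRound(s_5, k_0) = 0x6C5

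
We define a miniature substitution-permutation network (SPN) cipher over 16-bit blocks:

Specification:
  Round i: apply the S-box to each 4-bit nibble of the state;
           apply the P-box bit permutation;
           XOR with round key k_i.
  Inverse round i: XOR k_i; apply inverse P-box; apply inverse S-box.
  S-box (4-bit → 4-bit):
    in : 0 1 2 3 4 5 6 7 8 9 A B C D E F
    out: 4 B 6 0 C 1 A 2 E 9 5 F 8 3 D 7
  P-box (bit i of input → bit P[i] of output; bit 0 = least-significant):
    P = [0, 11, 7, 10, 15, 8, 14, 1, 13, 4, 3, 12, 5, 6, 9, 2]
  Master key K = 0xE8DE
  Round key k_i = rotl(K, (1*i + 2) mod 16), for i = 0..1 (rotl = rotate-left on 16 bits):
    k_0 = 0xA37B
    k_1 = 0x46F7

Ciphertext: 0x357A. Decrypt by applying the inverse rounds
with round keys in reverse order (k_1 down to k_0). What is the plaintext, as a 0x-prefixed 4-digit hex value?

s_0 = ciphertext = 0x357A
s_1 = InvRound(s_0, k_1) = 0x4E2A
s_2 = InvRound(s_1, k_0) = 0x7DF1

0x7DF1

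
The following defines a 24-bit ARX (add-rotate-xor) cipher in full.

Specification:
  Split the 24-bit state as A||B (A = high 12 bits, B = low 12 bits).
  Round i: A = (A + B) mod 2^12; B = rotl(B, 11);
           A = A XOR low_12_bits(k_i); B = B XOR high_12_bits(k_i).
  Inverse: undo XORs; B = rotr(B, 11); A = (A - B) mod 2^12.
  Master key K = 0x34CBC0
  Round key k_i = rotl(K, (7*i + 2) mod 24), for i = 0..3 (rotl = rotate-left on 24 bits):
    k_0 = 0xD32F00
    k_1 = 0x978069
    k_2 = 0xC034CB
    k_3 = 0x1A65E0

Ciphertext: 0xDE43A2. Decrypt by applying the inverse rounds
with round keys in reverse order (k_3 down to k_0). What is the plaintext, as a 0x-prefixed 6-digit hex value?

0xB8FFDB

s_0 = ciphertext = 0xDE43A2
s_1 = InvRound(s_0, k_3) = 0x3FC408
s_2 = InvRound(s_1, k_2) = 0x720017
s_3 = InvRound(s_2, k_1) = 0x46A2DF
s_4 = InvRound(s_3, k_0) = 0xB8FFDB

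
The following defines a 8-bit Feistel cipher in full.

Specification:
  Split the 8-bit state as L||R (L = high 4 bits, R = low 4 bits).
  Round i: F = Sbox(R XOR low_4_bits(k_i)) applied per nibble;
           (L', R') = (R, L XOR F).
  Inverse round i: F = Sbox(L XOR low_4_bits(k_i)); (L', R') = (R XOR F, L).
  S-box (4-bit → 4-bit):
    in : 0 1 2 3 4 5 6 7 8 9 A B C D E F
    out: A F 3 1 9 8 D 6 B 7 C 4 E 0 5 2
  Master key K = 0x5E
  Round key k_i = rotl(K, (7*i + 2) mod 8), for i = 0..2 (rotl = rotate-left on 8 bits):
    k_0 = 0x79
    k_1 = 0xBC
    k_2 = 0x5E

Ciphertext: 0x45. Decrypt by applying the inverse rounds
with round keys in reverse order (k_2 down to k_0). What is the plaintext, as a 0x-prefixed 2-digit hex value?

s_0 = ciphertext = 0x45
s_1 = InvRound(s_0, k_2) = 0x94
s_2 = InvRound(s_1, k_1) = 0xC9
s_3 = InvRound(s_2, k_0) = 0x1C

0x1C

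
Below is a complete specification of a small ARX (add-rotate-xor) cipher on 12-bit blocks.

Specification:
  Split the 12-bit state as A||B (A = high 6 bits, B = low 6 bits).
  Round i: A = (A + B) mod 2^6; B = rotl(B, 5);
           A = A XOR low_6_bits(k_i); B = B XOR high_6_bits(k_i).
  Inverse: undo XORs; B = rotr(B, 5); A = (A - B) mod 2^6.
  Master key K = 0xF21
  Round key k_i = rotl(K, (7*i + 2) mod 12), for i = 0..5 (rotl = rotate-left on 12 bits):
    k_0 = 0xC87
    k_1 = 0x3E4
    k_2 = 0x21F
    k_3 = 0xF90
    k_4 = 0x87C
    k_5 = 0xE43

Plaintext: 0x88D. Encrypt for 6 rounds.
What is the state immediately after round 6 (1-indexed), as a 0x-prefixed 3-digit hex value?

s_0 = plaintext = 0x88D
s_1 = Round(s_0, k_0) = 0xA14
s_2 = Round(s_1, k_1) = 0x605
s_3 = Round(s_2, k_2) = 0x0AA
s_4 = Round(s_3, k_3) = 0xF2B
s_5 = Round(s_4, k_4) = 0x6D4
s_6 = Round(s_5, k_5) = 0xB33

0xB33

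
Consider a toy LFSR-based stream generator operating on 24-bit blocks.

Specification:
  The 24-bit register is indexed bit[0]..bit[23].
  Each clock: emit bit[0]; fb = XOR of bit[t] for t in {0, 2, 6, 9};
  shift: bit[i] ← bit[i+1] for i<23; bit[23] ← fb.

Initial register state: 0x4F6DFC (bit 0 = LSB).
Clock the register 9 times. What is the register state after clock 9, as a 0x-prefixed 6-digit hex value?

0x4127B6

reg_0 = 0x4F6DFC
clock 1: out=0, reg = 0x27B6FE
clock 2: out=0, reg = 0x93DB7F
clock 3: out=1, reg = 0x49EDBF
clock 4: out=1, reg = 0x24F6DF
clock 5: out=1, reg = 0x127B6F
clock 6: out=1, reg = 0x093DB7
clock 7: out=1, reg = 0x049EDB
clock 8: out=1, reg = 0x824F6D
clock 9: out=1, reg = 0x4127B6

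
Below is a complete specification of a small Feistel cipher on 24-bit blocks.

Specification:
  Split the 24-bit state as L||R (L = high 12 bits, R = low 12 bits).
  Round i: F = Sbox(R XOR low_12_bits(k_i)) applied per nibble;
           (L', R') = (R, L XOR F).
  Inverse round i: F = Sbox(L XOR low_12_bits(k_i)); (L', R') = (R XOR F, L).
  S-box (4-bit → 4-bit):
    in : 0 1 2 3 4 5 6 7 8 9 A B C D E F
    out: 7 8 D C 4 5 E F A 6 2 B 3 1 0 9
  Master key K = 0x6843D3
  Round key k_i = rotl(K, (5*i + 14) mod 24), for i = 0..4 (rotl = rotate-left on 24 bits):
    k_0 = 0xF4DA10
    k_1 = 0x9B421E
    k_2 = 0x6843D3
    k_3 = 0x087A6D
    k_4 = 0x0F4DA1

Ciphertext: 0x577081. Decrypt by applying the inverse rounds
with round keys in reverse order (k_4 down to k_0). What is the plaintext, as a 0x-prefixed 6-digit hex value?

s_0 = ciphertext = 0x577081
s_1 = InvRound(s_0, k_4) = 0xA9F577
s_2 = InvRound(s_1, k_3) = 0x2EAA9F
s_3 = InvRound(s_2, k_2) = 0x2592EA
s_4 = InvRound(s_3, k_1) = 0x5A5259
s_5 = InvRound(s_4, k_0) = 0xBEC5A5

0xBEC5A5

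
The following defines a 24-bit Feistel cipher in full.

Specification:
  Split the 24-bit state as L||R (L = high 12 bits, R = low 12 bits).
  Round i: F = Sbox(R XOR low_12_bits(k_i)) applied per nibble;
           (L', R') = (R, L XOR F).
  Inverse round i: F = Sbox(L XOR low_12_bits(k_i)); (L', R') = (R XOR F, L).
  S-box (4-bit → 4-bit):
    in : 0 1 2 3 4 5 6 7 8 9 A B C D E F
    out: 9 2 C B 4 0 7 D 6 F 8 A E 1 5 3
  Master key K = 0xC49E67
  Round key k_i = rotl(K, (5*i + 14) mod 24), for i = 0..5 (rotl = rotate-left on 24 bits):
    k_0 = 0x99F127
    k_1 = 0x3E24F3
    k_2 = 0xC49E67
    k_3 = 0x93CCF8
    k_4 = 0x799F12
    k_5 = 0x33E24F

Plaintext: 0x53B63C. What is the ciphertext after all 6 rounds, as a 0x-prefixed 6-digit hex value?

s_0 = plaintext = 0x53B63C
s_1 = Round(s_0, k_0) = 0x63C811
s_2 = Round(s_1, k_1) = 0x811860
s_3 = Round(s_2, k_2) = 0x860F8C
s_4 = Round(s_3, k_3) = 0xF8C3B4
s_5 = Round(s_4, k_4) = 0x3B410B
s_6 = Round(s_5, k_5) = 0x10B8F0

0x10B8F0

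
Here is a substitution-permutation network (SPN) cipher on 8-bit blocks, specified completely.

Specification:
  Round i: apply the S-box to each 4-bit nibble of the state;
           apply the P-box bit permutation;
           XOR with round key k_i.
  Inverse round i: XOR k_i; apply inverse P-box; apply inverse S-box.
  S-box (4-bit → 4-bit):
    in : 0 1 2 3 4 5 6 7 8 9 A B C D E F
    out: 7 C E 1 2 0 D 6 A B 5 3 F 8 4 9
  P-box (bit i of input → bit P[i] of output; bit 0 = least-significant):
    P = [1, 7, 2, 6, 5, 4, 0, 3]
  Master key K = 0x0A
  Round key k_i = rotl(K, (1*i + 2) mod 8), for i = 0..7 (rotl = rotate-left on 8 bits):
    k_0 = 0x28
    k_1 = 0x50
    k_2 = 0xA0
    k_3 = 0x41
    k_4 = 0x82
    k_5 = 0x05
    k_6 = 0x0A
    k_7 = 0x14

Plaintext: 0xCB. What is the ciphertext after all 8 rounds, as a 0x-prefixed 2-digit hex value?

0xBD

s_0 = plaintext = 0xCB
s_1 = Round(s_0, k_0) = 0x93
s_2 = Round(s_1, k_1) = 0x6A
s_3 = Round(s_2, k_2) = 0x8F
s_4 = Round(s_3, k_3) = 0x1B
s_5 = Round(s_4, k_4) = 0x09
s_6 = Round(s_5, k_5) = 0xF6
s_7 = Round(s_6, k_6) = 0x64
s_8 = Round(s_7, k_7) = 0xBD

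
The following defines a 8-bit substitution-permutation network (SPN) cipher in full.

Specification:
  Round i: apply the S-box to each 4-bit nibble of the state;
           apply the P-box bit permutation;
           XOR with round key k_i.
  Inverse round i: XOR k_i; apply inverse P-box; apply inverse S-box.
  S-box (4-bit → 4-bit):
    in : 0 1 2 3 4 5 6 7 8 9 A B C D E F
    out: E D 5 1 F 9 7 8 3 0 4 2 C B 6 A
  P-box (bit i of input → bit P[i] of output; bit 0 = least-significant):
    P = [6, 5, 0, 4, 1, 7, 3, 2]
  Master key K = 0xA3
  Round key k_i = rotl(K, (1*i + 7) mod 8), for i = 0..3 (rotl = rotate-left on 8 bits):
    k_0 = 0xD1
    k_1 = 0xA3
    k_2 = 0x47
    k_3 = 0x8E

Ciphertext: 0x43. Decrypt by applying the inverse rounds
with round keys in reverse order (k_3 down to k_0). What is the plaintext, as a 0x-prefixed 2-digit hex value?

0x98

s_0 = ciphertext = 0x43
s_1 = InvRound(s_0, k_3) = 0x02
s_2 = InvRound(s_1, k_2) = 0x72
s_3 = InvRound(s_2, k_1) = 0xB1
s_4 = InvRound(s_3, k_0) = 0x98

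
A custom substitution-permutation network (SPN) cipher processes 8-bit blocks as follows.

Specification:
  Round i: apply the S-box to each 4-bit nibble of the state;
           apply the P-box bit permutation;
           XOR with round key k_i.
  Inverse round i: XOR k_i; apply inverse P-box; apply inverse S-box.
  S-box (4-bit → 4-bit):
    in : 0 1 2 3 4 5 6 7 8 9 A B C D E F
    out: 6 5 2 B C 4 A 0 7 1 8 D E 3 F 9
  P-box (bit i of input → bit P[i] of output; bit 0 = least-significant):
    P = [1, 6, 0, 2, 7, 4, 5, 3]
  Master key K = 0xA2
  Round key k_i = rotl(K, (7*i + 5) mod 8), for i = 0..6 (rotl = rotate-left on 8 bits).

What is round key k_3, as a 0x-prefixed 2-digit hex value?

K = 0xA2
k_0 = rotl(K, (7*0+5) mod 8) = rotl(K, 5) = 0x54
k_1 = rotl(K, (7*1+5) mod 8) = rotl(K, 4) = 0x2A
k_2 = rotl(K, (7*2+5) mod 8) = rotl(K, 3) = 0x15
k_3 = rotl(K, (7*3+5) mod 8) = rotl(K, 2) = 0x8A

0x8A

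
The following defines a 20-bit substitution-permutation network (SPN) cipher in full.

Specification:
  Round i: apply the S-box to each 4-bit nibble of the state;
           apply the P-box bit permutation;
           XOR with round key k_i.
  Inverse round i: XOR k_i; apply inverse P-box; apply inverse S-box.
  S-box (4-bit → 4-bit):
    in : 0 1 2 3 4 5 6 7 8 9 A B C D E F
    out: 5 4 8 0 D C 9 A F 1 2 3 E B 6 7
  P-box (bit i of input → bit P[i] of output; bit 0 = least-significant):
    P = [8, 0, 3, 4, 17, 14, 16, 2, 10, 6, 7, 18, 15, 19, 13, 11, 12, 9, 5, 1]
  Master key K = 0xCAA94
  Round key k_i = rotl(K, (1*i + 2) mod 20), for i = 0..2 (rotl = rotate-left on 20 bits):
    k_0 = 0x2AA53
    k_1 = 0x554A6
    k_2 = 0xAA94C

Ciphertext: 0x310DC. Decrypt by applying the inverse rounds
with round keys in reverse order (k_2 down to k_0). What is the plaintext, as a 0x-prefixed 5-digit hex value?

0xF2F67

s_0 = ciphertext = 0x310DC
s_1 = InvRound(s_0, k_2) = 0x98116
s_2 = InvRound(s_1, k_1) = 0x0B4A6
s_3 = InvRound(s_2, k_0) = 0xF2F67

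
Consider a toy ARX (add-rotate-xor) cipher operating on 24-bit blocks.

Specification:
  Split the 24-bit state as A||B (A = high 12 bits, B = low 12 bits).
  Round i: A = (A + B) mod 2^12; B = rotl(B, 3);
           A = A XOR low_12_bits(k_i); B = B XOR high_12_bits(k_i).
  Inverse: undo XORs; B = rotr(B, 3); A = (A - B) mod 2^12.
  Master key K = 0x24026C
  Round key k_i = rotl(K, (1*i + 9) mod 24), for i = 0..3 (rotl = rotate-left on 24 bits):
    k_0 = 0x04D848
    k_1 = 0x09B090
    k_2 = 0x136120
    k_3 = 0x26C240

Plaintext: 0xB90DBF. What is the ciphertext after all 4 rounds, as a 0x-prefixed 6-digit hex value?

0x167AA8

s_0 = plaintext = 0xB90DBF
s_1 = Round(s_0, k_0) = 0x107DB3
s_2 = Round(s_1, k_1) = 0xE2AD05
s_3 = Round(s_2, k_2) = 0xA0F918
s_4 = Round(s_3, k_3) = 0x167AA8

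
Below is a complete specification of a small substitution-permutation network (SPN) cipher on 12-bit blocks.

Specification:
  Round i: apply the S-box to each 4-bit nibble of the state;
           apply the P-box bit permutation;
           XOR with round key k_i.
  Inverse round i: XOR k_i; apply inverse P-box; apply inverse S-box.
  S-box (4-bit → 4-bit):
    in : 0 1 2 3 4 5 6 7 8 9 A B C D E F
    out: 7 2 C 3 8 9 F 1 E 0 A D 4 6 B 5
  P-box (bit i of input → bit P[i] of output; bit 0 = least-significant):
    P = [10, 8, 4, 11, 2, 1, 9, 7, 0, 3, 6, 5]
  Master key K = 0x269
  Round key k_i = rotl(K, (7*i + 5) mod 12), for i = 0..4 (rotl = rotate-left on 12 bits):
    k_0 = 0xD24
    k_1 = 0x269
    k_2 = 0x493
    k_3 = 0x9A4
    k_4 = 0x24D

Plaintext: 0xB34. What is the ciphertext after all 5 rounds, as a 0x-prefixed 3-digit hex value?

0x640

s_0 = plaintext = 0xB34
s_1 = Round(s_0, k_0) = 0x543
s_2 = Round(s_1, k_1) = 0x7C8
s_3 = Round(s_2, k_2) = 0xF82
s_4 = Round(s_3, k_3) = 0x377
s_5 = Round(s_4, k_4) = 0x640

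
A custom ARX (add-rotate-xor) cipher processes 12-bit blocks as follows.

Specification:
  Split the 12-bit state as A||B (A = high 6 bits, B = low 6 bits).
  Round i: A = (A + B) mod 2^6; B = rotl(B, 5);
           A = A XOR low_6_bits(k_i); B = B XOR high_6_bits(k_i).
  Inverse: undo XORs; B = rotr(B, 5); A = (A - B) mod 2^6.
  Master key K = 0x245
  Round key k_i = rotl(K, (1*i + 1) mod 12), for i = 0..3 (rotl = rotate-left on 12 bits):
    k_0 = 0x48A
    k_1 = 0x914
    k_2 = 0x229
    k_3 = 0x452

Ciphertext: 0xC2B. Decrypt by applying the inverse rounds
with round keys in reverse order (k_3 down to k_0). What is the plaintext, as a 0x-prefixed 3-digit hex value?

s_0 = ciphertext = 0xC2B
s_1 = InvRound(s_0, k_3) = 0xB75
s_2 = InvRound(s_1, k_2) = 0x27B
s_3 = InvRound(s_2, k_1) = 0x7FE
s_4 = InvRound(s_3, k_0) = 0xF19

0xF19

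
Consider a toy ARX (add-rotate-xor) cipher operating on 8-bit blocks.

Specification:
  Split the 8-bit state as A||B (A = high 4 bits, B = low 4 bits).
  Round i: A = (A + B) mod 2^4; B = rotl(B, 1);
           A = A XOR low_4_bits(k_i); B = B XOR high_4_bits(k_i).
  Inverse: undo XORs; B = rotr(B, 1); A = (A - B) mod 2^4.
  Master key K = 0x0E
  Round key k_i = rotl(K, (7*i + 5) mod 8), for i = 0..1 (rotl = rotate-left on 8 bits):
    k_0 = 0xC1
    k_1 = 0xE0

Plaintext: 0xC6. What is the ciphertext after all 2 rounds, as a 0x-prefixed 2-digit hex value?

s_0 = plaintext = 0xC6
s_1 = Round(s_0, k_0) = 0x30
s_2 = Round(s_1, k_1) = 0x3E

0x3E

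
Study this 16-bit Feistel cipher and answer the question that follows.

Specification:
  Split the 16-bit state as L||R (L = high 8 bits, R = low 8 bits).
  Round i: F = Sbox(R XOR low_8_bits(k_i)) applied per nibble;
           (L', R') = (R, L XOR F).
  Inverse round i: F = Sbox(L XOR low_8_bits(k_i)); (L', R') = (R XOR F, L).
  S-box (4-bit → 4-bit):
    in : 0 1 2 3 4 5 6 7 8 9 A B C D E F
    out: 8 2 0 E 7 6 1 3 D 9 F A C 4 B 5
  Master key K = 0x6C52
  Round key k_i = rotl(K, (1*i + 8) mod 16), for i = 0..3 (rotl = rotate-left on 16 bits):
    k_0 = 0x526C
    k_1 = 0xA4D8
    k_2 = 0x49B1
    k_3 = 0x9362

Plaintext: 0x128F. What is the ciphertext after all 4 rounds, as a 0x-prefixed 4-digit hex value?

0x25CB

s_0 = plaintext = 0x128F
s_1 = Round(s_0, k_0) = 0x8FAC
s_2 = Round(s_1, k_1) = 0xACB8
s_3 = Round(s_2, k_2) = 0xB825
s_4 = Round(s_3, k_3) = 0x25CB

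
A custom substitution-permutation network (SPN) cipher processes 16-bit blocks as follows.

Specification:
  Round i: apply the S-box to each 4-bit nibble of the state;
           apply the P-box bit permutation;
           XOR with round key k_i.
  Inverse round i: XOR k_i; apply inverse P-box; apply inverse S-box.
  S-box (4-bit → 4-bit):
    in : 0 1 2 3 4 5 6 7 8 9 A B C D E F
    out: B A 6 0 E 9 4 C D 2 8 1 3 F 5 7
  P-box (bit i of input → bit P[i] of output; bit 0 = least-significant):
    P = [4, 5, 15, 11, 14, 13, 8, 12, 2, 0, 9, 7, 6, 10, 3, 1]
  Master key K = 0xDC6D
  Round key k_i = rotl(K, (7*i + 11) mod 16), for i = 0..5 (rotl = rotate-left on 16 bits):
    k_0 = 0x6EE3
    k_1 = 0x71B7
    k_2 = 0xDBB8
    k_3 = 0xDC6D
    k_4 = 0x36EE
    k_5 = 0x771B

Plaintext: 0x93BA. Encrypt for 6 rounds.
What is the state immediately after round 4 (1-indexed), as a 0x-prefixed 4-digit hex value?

0x407E

s_0 = plaintext = 0x93BA
s_1 = Round(s_0, k_0) = 0x22E3
s_2 = Round(s_1, k_1) = 0x36BE
s_3 = Round(s_2, k_2) = 0x19A8
s_4 = Round(s_3, k_3) = 0x407E
s_5 = Round(s_4, k_4) = 0xA371
s_6 = Round(s_5, k_5) = 0x6E39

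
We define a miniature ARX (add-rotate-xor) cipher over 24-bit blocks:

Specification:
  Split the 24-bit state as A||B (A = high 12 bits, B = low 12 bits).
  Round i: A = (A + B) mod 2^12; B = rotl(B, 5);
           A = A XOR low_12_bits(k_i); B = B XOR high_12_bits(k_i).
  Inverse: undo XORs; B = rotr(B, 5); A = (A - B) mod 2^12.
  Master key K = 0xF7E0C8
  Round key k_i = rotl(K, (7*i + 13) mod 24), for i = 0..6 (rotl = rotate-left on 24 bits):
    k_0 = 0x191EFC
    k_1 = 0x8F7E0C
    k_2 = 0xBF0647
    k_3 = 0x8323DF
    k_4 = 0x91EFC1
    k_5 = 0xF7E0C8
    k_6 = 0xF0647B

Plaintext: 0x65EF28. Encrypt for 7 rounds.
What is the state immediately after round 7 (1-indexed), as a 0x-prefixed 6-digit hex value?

0x1C7989

s_0 = plaintext = 0x65EF28
s_1 = Round(s_0, k_0) = 0xB7A48F
s_2 = Round(s_1, k_1) = 0xE0591E
s_3 = Round(s_2, k_2) = 0x164822
s_4 = Round(s_3, k_3) = 0xA59C62
s_5 = Round(s_4, k_4) = 0x97A546
s_6 = Round(s_5, k_5) = 0xE087B4
s_7 = Round(s_6, k_6) = 0x1C7989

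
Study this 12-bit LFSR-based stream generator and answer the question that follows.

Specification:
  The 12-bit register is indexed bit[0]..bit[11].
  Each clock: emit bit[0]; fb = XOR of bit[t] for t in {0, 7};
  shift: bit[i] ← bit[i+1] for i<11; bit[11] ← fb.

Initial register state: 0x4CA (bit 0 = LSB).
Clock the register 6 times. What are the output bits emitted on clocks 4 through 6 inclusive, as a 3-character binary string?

100

reg_0 = 0x4CA
clock 1: out=0, reg = 0xA65
clock 2: out=1, reg = 0xD32
clock 3: out=0, reg = 0x699
clock 4: out=1, reg = 0x34C
clock 5: out=0, reg = 0x1A6
clock 6: out=0, reg = 0x8D3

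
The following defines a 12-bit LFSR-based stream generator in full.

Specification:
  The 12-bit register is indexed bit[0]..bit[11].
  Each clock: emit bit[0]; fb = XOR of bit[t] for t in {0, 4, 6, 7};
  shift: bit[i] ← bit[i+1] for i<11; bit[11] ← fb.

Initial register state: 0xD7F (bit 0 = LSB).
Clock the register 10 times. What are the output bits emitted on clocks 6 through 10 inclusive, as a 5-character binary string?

reg_0 = 0xD7F
clock 1: out=1, reg = 0xEBF
clock 2: out=1, reg = 0xF5F
clock 3: out=1, reg = 0xFAF
clock 4: out=1, reg = 0x7D7
clock 5: out=1, reg = 0x3EB
clock 6: out=1, reg = 0x9F5
clock 7: out=1, reg = 0x4FA
clock 8: out=0, reg = 0xA7D
clock 9: out=1, reg = 0xD3E
clock 10: out=0, reg = 0xE9F

11010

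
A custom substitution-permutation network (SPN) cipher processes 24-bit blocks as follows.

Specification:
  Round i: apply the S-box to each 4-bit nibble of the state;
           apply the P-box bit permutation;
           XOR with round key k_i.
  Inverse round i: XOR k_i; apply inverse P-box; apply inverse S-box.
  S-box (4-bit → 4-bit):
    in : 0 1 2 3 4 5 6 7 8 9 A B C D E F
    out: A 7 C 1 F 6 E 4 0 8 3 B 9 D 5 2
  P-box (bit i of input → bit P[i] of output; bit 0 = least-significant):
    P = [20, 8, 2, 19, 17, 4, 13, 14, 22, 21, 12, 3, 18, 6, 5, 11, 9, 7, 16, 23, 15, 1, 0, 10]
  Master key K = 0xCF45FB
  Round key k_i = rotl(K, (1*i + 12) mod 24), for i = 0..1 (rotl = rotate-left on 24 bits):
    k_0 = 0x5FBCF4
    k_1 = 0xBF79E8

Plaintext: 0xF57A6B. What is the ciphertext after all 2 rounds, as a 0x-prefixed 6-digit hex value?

0x700455

s_0 = plaintext = 0xF57A6B
s_1 = Round(s_0, k_0) = 0x26DD46
s_2 = Round(s_1, k_1) = 0x700455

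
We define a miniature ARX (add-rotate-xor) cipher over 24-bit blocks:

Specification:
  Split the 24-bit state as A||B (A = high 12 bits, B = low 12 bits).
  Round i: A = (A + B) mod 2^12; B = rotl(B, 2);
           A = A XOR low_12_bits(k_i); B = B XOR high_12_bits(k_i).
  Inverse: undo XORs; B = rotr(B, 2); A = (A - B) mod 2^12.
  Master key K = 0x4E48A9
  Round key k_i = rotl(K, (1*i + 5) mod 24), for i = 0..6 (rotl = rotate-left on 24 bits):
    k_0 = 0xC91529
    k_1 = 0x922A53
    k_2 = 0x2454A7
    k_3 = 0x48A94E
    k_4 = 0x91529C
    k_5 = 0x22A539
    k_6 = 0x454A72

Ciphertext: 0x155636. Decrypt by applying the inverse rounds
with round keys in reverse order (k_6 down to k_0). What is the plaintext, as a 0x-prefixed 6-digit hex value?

0x07B2BF

s_0 = ciphertext = 0x155636
s_1 = InvRound(s_0, k_6) = 0x28F898
s_2 = InvRound(s_1, k_5) = 0xD0AAAC
s_3 = InvRound(s_2, k_4) = 0xAA84EE
s_4 = InvRound(s_3, k_3) = 0x3CD019
s_5 = InvRound(s_4, k_2) = 0x6D3097
s_6 = InvRound(s_5, k_1) = 0x61366D
s_7 = InvRound(s_6, k_0) = 0x07B2BF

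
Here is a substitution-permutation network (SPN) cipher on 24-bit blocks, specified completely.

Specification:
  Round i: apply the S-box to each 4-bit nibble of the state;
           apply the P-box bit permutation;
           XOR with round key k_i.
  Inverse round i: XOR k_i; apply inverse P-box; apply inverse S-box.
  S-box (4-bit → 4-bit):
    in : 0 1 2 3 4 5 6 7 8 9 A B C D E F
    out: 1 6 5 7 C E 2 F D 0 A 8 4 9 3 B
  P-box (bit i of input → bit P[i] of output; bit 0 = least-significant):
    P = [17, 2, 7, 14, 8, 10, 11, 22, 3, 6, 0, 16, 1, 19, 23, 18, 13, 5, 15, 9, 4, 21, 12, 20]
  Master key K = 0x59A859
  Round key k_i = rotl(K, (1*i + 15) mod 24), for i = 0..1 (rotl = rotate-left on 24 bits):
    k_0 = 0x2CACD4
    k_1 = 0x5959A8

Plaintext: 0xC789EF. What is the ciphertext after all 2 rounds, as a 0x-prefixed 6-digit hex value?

0xA65E08

s_0 = plaintext = 0xC789EF
s_1 = Round(s_0, k_0) = 0xAA5BF2
s_2 = Round(s_1, k_1) = 0xA65E08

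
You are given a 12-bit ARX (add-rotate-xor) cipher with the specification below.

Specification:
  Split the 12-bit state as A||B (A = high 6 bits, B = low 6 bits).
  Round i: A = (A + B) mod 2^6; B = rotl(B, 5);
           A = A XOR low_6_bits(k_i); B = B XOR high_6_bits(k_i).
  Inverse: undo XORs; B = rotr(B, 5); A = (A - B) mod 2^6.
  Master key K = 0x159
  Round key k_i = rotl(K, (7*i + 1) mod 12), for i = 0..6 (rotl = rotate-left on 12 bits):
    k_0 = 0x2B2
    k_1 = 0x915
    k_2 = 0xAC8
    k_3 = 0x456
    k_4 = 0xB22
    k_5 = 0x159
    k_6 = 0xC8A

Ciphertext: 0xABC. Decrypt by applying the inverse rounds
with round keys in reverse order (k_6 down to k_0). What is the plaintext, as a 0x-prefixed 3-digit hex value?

0x680

s_0 = ciphertext = 0xABC
s_1 = InvRound(s_0, k_6) = 0x11C
s_2 = InvRound(s_1, k_5) = 0xAF2
s_3 = InvRound(s_2, k_4) = 0x37C
s_4 = InvRound(s_3, k_3) = 0x01B
s_5 = InvRound(s_4, k_2) = 0x9E1
s_6 = InvRound(s_5, k_1) = 0xA0A
s_7 = InvRound(s_6, k_0) = 0x680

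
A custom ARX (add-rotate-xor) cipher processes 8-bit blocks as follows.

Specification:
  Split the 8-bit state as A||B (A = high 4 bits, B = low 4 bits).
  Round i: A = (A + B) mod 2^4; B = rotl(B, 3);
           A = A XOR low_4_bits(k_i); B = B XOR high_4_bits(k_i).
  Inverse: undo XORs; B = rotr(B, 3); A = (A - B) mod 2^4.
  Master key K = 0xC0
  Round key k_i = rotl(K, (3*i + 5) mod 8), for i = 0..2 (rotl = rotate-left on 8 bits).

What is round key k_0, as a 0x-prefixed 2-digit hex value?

K = 0xC0
k_0 = rotl(K, (3*0+5) mod 8) = rotl(K, 5) = 0x18

0x18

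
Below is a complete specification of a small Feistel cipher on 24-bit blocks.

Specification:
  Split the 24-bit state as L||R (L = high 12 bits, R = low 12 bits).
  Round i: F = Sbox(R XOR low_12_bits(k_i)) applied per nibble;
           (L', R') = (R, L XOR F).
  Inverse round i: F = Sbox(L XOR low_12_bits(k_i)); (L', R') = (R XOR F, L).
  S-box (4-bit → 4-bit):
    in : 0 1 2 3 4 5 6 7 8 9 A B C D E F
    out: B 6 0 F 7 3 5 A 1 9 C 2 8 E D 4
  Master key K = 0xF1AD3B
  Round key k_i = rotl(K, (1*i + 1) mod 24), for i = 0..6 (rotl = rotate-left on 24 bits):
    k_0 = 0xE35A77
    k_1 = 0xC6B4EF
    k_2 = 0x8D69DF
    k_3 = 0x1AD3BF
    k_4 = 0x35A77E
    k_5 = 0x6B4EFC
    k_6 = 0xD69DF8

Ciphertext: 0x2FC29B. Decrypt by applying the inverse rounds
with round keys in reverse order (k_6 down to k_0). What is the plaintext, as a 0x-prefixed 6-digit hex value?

s_0 = ciphertext = 0x2FC29B
s_1 = InvRound(s_0, k_6) = 0x62C2FC
s_2 = InvRound(s_1, k_5) = 0x31762C
s_3 = InvRound(s_2, k_4) = 0x175317
s_4 = InvRound(s_3, k_3) = 0x39B175
s_5 = InvRound(s_4, k_2) = 0xD0239B
s_6 = InvRound(s_5, k_1) = 0xA45D02
s_7 = InvRound(s_6, k_0) = 0x6F2A45

0x6F2A45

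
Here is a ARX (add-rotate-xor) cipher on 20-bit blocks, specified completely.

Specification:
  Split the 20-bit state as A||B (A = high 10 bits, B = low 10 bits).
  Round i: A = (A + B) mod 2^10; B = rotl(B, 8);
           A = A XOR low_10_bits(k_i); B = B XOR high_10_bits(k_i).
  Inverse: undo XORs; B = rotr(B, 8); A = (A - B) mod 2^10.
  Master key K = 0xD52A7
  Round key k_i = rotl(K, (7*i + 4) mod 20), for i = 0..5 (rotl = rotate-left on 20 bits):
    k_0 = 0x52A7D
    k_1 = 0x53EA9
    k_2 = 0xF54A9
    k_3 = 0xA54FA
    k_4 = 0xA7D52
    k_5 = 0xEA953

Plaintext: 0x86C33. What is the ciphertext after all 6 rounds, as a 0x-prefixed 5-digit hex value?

s_0 = plaintext = 0x86C33
s_1 = Round(s_0, k_0) = 0x0CE46
s_2 = Round(s_1, k_1) = 0x343DE
s_3 = Round(s_2, k_2) = 0x01D22
s_4 = Round(s_3, k_3) = 0x74CDD
s_5 = Round(s_4, k_4) = 0xF8BA8
s_6 = Round(s_5, k_5) = 0xB6740

0xB6740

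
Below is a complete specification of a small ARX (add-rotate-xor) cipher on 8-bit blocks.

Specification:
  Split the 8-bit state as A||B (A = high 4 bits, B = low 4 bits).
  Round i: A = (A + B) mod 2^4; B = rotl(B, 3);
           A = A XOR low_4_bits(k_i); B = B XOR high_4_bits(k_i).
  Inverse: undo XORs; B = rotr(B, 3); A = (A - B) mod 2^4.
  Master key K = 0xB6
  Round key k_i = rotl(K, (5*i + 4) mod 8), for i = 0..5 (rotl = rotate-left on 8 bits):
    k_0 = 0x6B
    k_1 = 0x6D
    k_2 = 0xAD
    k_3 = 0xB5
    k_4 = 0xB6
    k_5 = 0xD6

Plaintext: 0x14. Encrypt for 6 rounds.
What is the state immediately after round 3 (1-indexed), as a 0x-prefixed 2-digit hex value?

s_0 = plaintext = 0x14
s_1 = Round(s_0, k_0) = 0xE4
s_2 = Round(s_1, k_1) = 0xF4
s_3 = Round(s_2, k_2) = 0xE8
s_4 = Round(s_3, k_3) = 0x3F
s_5 = Round(s_4, k_4) = 0x44
s_6 = Round(s_5, k_5) = 0xEF

0xE8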